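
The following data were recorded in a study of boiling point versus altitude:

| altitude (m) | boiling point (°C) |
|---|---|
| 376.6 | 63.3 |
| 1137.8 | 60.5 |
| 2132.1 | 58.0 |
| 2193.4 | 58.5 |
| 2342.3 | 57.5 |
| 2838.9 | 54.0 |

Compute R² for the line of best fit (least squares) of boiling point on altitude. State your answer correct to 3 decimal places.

n = 6, Σx = 11021.1, Σy = 351.8, Σxy = 632634.23, Σx² = 24338992.87, Σy² = 20675.64
Sxx = Σx² − (Σx)²/n = 24338992.87 − 20244107.535 = 4094885.335
Sxy = Σxy − (Σx)(Σy)/n = 632634.23 − 646203.83 = -13569.6
Syy = Σy² − (Σy)²/n = 20675.64 − 20627.206667 = 48.433333
R² = Sxy²/(Sxx·Syy) = (-13569.6)²/(4094885.335·48.433333) = 0.928427

0.928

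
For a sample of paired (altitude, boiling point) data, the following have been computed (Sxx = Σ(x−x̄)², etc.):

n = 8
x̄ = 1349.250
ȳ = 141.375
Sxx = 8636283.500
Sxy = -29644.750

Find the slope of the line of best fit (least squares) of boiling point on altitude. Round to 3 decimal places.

b = Sxy/Sxx = -29644.75/8636283.5 = -0.003433

-0.003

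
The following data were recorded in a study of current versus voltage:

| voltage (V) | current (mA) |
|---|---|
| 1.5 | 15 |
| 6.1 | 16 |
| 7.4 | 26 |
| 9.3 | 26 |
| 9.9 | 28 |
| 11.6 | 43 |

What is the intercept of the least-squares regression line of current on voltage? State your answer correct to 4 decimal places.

7.1128

n = 6, Σx = 45.8, Σy = 154, Σxy = 1330.3, Σx² = 413.28
Sxx = Σx² − (Σx)²/n = 413.28 − 349.606667 = 63.673333
Sxy = Σxy − (Σx)(Σy)/n = 1330.3 − 1175.533333 = 154.766667
b = Sxy/Sxx = 154.766667/63.673333 = 2.430636
a = ȳ − b·x̄ = 25.666667 − 2.430636·7.633333 = 7.112815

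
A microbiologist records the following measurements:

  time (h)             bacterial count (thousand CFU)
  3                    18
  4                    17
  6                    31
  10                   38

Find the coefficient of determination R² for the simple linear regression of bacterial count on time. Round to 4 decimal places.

0.8973

n = 4, Σx = 23, Σy = 104, Σxy = 688, Σx² = 161, Σy² = 3018
Sxx = Σx² − (Σx)²/n = 161 − 132.25 = 28.75
Sxy = Σxy − (Σx)(Σy)/n = 688 − 598 = 90
Syy = Σy² − (Σy)²/n = 3018 − 2704 = 314
R² = Sxy²/(Sxx·Syy) = (90)²/(28.75·314) = 0.897258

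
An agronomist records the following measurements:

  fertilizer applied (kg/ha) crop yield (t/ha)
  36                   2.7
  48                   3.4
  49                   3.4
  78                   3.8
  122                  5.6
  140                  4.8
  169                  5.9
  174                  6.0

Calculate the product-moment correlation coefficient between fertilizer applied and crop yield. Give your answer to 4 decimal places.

n = 8, Σx = 816, Σy = 35.6, Σxy = 4119.7, Σx² = 105406, Σy² = 170.06
Sxx = Σx² − (Σx)²/n = 105406 − 83232 = 22174
Sxy = Σxy − (Σx)(Σy)/n = 4119.7 − 3631.2 = 488.5
Syy = Σy² − (Σy)²/n = 170.06 − 158.42 = 11.64
r = Sxy/√(Sxx·Syy) = 488.5/√(258105.36) = 488.5/508.040707 = 0.961537

0.9615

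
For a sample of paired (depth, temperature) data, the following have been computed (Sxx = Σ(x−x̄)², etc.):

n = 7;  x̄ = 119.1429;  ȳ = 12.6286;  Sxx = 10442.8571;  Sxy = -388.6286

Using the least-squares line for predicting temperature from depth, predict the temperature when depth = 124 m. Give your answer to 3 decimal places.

12.448

b = Sxy/Sxx = -388.6286/10442.8571 = -0.037215
a = ȳ − b·x̄ = 12.6286 − (-0.037215)·119.1429 = 17.062476
ŷ(124) = a + b·124 = 17.062476 + (-0.037215)·124 = 12.447844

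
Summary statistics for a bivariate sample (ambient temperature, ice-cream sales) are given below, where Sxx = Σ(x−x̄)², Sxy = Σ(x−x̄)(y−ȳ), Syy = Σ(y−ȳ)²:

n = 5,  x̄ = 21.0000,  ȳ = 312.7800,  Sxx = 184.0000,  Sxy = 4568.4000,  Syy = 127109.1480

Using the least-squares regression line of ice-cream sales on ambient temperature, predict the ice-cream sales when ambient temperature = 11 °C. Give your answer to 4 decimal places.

b = Sxy/Sxx = 4568.4/184 = 24.828261
a = ȳ − b·x̄ = 312.78 − 24.828261·21 = -208.613478
ŷ(11) = a + b·11 = -208.613478 + 24.828261·11 = 64.497391

64.4974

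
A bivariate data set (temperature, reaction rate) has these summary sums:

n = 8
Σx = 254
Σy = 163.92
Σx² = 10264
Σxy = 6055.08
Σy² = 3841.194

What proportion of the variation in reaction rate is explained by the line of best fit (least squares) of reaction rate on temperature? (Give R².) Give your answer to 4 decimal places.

Sxx = Σx² − (Σx)²/n = 10264 − 8064.5 = 2199.5
Sxy = Σxy − (Σx)(Σy)/n = 6055.08 − 5204.46 = 850.62
Syy = Σy² − (Σy)²/n = 3841.194 − 3358.7208 = 482.4732
R² = Sxy²/(Sxx·Syy) = (850.62)²/(2199.5·482.4732) = 0.681827

0.6818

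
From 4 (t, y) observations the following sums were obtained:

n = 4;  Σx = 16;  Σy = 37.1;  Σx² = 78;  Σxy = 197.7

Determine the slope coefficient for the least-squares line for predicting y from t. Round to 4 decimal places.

3.5214

Sxx = Σx² − (Σx)²/n = 78 − 64 = 14
Sxy = Σxy − (Σx)(Σy)/n = 197.7 − 148.4 = 49.3
b = Sxy/Sxx = 49.3/14 = 3.521429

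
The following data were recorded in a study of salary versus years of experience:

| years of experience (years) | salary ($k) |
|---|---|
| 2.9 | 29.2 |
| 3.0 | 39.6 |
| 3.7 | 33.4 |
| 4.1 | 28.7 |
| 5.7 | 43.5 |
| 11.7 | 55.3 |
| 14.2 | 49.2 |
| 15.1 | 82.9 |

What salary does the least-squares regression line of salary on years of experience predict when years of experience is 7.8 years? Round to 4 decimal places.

n = 8, Σx = 60.4, Σy = 361.8, Σxy = 3290.12, Σx² = 646.94
Sxx = Σx² − (Σx)²/n = 646.94 − 456.02 = 190.92
Sxy = Σxy − (Σx)(Σy)/n = 3290.12 − 2731.59 = 558.53
b = Sxy/Sxx = 558.53/190.92 = 2.925466
a = ȳ − b·x̄ = 45.225 − 2.925466·7.55 = 23.137730
ŷ(7.8) = a + b·7.8 = 23.137730 + 2.925466·7.8 = 45.956367

45.9564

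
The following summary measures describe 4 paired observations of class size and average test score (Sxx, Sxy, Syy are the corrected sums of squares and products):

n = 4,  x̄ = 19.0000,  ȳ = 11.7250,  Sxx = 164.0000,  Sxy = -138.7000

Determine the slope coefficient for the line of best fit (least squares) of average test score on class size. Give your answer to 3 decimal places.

b = Sxy/Sxx = -138.7/164 = -0.845732

-0.846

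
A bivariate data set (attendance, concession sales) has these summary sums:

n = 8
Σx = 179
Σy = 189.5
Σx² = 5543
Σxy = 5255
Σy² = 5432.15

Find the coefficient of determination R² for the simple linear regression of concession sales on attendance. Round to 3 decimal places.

0.710

Sxx = Σx² − (Σx)²/n = 5543 − 4005.125 = 1537.875
Sxy = Σxy − (Σx)(Σy)/n = 5255 − 4240.0625 = 1014.9375
Syy = Σy² − (Σy)²/n = 5432.15 − 4488.78125 = 943.36875
R² = Sxy²/(Sxx·Syy) = (1014.9375)²/(1537.875·943.36875) = 0.710029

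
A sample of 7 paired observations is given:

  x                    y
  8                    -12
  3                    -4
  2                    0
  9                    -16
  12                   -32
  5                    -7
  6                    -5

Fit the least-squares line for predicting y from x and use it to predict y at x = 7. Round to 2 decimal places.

-12.50

n = 7, Σx = 45, Σy = -76, Σxy = -701, Σx² = 363
Sxx = Σx² − (Σx)²/n = 363 − 289.285714 = 73.714286
Sxy = Σxy − (Σx)(Σy)/n = -701 − (-488.571429) = -212.428571
b = Sxy/Sxx = -212.428571/73.714286 = -2.881783
a = ȳ − b·x̄ = -10.857143 − (-2.881783)·6.428571 = 7.668605
ŷ(7) = a + b·7 = 7.668605 + (-2.881783)·7 = -12.503876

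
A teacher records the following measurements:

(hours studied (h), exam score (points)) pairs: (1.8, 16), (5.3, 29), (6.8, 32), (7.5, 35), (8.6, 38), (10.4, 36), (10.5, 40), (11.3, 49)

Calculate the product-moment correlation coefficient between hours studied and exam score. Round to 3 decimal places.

0.945

n = 8, Σx = 62.2, Σy = 275, Σxy = 2337.5, Σx² = 553.88, Σy² = 10087
Sxx = Σx² − (Σx)²/n = 553.88 − 483.605 = 70.275
Sxy = Σxy − (Σx)(Σy)/n = 2337.5 − 2138.125 = 199.375
Syy = Σy² − (Σy)²/n = 10087 − 9453.125 = 633.875
r = Sxy/√(Sxx·Syy) = 199.375/√(44545.565625) = 199.375/211.058204 = 0.944645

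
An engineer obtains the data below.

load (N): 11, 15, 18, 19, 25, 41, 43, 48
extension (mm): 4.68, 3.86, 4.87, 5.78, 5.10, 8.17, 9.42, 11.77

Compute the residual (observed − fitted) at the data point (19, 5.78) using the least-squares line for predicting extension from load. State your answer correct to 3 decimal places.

n = 8, Σx = 220, Σy = 53.65, Σxy = 1739.35, Σx² = 7490
Sxx = Σx² − (Σx)²/n = 7490 − 6050 = 1440
Sxy = Σxy − (Σx)(Σy)/n = 1739.35 − 1475.375 = 263.975
b = Sxy/Sxx = 263.975/1440 = 0.183316
a = ȳ − b·x̄ = 6.70625 − 0.183316·27.5 = 1.665061
ŷ(19) = 1.665061 + 0.183316·19 = 5.148064
residual = y − ŷ = 5.78 − 5.148064 = 0.631936

0.632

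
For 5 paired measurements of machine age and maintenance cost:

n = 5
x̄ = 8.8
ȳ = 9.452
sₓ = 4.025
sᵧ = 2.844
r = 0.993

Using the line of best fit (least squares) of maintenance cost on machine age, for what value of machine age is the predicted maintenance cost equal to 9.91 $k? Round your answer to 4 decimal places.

9.4528

b = r · sᵧ/sₓ = 0.993 · 2.844/4.025 = 0.701638
a = ȳ − b·x̄ = 9.452 − 0.701638·8.8 = 3.277588
Set a + b·x = 9.91: x = (9.91 − 3.277588) / 0.701638 = 9.452758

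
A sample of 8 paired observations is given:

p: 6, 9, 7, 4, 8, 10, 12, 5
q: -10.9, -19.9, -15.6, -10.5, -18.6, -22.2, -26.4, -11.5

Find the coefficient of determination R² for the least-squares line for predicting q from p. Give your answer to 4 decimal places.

n = 8, Σx = 61, Σy = -135.6, Σxy = -1140.8, Σx² = 515, Σy² = 2536.44
Sxx = Σx² − (Σx)²/n = 515 − 465.125 = 49.875
Sxy = Σxy − (Σx)(Σy)/n = -1140.8 − (-1033.95) = -106.85
Syy = Σy² − (Σy)²/n = 2536.44 − 2298.42 = 238.02
R² = Sxy²/(Sxx·Syy) = (-106.85)²/(49.875·238.02) = 0.961729

0.9617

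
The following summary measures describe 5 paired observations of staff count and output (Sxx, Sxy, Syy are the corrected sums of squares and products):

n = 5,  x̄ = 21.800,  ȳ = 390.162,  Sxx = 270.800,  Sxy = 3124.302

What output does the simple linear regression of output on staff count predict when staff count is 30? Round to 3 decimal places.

484.768

b = Sxy/Sxx = 3124.302/270.8 = 11.537304
a = ȳ − b·x̄ = 390.162 − 11.537304·21.8 = 138.648767
ŷ(30) = a + b·30 = 138.648767 + 11.537304·30 = 484.767895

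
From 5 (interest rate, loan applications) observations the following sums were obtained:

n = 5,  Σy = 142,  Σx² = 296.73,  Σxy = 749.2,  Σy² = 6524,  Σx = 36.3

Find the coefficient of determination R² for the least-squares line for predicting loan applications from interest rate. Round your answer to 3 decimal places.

0.960

Sxx = Σx² − (Σx)²/n = 296.73 − 263.538 = 33.192
Sxy = Σxy − (Σx)(Σy)/n = 749.2 − 1030.92 = -281.72
Syy = Σy² − (Σy)²/n = 6524 − 4032.8 = 2491.2
R² = Sxy²/(Sxx·Syy) = (-281.72)²/(33.192·2491.2) = 0.959828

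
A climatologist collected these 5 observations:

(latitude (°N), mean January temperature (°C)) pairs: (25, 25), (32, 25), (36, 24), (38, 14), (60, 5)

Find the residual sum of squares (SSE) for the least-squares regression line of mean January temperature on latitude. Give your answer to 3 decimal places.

48.322

n = 5, Σx = 191, Σy = 93, Σxy = 3121, Σx² = 7989, Σy² = 2047
Sxx = Σx² − (Σx)²/n = 7989 − 7296.2 = 692.8
Sxy = Σxy − (Σx)(Σy)/n = 3121 − 3552.6 = -431.6
Syy = Σy² − (Σy)²/n = 2047 − 1729.8 = 317.2
b = Sxy/Sxx = -431.6/692.8 = -0.622979
SSE = Syy − b·Sxy = 317.2 − (-0.622979)·(-431.6) = 48.322171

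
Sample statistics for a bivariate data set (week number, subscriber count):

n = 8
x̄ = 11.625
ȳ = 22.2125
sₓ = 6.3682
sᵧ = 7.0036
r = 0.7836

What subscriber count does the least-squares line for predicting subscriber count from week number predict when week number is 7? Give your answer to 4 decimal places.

18.2267

b = r · sᵧ/sₓ = 0.7836 · 7.0036/6.3682 = 0.861785
a = ȳ − b·x̄ = 22.2125 − 0.861785·11.625 = 12.194246
ŷ(7) = a + b·7 = 12.194246 + 0.861785·7 = 18.226743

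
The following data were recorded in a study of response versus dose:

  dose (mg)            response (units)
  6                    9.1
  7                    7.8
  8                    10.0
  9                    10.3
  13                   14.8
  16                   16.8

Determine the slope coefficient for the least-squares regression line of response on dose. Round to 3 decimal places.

0.890

n = 6, Σx = 59, Σy = 68.8, Σxy = 743.1, Σx² = 655
Sxx = Σx² − (Σx)²/n = 655 − 580.166667 = 74.833333
Sxy = Σxy − (Σx)(Σy)/n = 743.1 − 676.533333 = 66.566667
b = Sxy/Sxx = 66.566667/74.833333 = 0.889532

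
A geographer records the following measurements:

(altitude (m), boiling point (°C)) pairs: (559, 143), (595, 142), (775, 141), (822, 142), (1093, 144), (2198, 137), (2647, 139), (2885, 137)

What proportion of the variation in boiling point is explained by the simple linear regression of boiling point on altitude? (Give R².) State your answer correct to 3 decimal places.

0.732

n = 8, Σx = 11574, Σy = 1125, Σxy = 1612122, Σx² = 23298502, Σy² = 158253
Sxx = Σx² − (Σx)²/n = 23298502 − 16744684.5 = 6553817.5
Sxy = Σxy − (Σx)(Σy)/n = 1612122 − 1627593.75 = -15471.75
Syy = Σy² − (Σy)²/n = 158253 − 158203.125 = 49.875
R² = Sxy²/(Sxx·Syy) = (-15471.75)²/(6553817.5·49.875) = 0.732321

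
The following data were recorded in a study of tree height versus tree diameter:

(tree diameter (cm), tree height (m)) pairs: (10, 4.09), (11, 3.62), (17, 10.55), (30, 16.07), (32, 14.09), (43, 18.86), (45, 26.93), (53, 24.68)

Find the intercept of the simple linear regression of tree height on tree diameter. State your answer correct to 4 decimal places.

n = 8, Σx = 241, Σy = 118.89, Σxy = 4523.92, Σx² = 9117
Sxx = Σx² − (Σx)²/n = 9117 − 7260.125 = 1856.875
Sxy = Σxy − (Σx)(Σy)/n = 4523.92 − 3581.56125 = 942.35875
b = Sxy/Sxx = 942.35875/1856.875 = 0.507497
a = ȳ − b·x̄ = 14.86125 − 0.507497·30.125 = -0.427101

-0.4271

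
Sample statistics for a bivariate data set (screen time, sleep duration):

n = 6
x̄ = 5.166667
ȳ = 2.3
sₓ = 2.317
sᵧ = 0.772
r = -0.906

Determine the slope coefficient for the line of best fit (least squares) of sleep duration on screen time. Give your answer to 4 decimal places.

-0.3019

b = r · sᵧ/sₓ = -0.906 · 0.772/2.317 = -0.301870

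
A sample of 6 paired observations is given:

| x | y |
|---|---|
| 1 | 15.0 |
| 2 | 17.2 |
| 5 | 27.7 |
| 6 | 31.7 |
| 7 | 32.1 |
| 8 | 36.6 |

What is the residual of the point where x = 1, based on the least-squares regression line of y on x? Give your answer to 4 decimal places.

n = 6, Σx = 29, Σy = 160.3, Σxy = 895.6, Σx² = 179
Sxx = Σx² − (Σx)²/n = 179 − 140.166667 = 38.833333
Sxy = Σxy − (Σx)(Σy)/n = 895.6 − 774.783333 = 120.816667
b = Sxy/Sxx = 120.816667/38.833333 = 3.111159
a = ȳ − b·x̄ = 26.716667 − 3.111159·4.833333 = 11.679399
ŷ(1) = 11.679399 + 3.111159·1 = 14.790558
residual = y − ŷ = 15.0 − 14.790558 = 0.209442

0.2094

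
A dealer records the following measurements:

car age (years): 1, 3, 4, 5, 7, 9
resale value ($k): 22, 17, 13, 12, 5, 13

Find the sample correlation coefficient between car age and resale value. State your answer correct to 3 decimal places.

n = 6, Σx = 29, Σy = 82, Σxy = 337, Σx² = 181, Σy² = 1280
Sxx = Σx² − (Σx)²/n = 181 − 140.166667 = 40.833333
Sxy = Σxy − (Σx)(Σy)/n = 337 − 396.333333 = -59.333333
Syy = Σy² − (Σy)²/n = 1280 − 1120.666667 = 159.333333
r = Sxy/√(Sxx·Syy) = -59.333333/√(6506.111111) = -59.333333/80.660468 = -0.735594

-0.736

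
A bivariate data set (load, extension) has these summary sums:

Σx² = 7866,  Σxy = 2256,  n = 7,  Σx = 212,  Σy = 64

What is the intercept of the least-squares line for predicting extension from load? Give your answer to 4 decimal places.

Sxx = Σx² − (Σx)²/n = 7866 − 6420.571429 = 1445.428571
Sxy = Σxy − (Σx)(Σy)/n = 2256 − 1938.285714 = 317.714286
b = Sxy/Sxx = 317.714286/1445.428571 = 0.219806
a = ȳ − b·x̄ = 9.142857 − 0.219806·30.285714 = 2.485867

2.4859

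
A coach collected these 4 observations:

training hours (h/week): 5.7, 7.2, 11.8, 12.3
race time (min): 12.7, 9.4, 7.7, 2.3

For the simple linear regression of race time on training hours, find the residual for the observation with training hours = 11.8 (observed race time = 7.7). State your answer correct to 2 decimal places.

2.62

n = 4, Σx = 37, Σy = 32.1, Σxy = 259.22, Σx² = 374.86
Sxx = Σx² − (Σx)²/n = 374.86 − 342.25 = 32.61
Sxy = Σxy − (Σx)(Σy)/n = 259.22 − 296.925 = -37.705
b = Sxy/Sxx = -37.705/32.61 = -1.156240
a = ȳ − b·x̄ = 8.025 − (-1.156240)·9.25 = 18.720224
ŷ(11.8) = 18.720224 + (-1.156240)·11.8 = 5.076587
residual = y − ŷ = 7.7 − 5.076587 = 2.623413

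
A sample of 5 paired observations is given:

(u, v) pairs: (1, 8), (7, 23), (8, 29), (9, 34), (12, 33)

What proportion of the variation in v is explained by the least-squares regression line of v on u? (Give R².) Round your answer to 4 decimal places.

n = 5, Σx = 37, Σy = 127, Σxy = 1103, Σx² = 339, Σy² = 3679
Sxx = Σx² − (Σx)²/n = 339 − 273.8 = 65.2
Sxy = Σxy − (Σx)(Σy)/n = 1103 − 939.8 = 163.2
Syy = Σy² − (Σy)²/n = 3679 − 3225.8 = 453.2
R² = Sxy²/(Sxx·Syy) = (163.2)²/(65.2·453.2) = 0.901369

0.9014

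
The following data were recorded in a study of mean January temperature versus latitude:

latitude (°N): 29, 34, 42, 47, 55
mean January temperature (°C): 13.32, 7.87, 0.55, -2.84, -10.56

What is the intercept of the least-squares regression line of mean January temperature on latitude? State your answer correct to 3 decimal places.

38.920

n = 5, Σx = 207, Σy = 8.34, Σxy = -37.32, Σx² = 8995
Sxx = Σx² − (Σx)²/n = 8995 − 8569.8 = 425.2
Sxy = Σxy − (Σx)(Σy)/n = -37.32 − 345.276 = -382.596
b = Sxy/Sxx = -382.596/425.2 = -0.899802
a = ȳ − b·x̄ = 1.668 − (-0.899802)·41.4 = 38.919821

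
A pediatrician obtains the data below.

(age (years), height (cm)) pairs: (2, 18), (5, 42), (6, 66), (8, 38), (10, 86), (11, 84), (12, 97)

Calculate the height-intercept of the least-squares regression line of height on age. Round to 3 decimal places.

4.867

n = 7, Σx = 54, Σy = 431, Σxy = 3894, Σx² = 494
Sxx = Σx² − (Σx)²/n = 494 − 416.571429 = 77.428571
Sxy = Σxy − (Σx)(Σy)/n = 3894 − 3324.857143 = 569.142857
b = Sxy/Sxx = 569.142857/77.428571 = 7.350554
a = ȳ − b·x̄ = 61.571429 − 7.350554·7.714286 = 4.867159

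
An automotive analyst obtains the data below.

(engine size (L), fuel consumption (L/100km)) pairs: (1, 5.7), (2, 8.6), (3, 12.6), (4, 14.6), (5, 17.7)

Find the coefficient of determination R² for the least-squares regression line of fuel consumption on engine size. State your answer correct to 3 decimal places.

0.992

n = 5, Σx = 15, Σy = 59.2, Σxy = 207.6, Σx² = 55, Σy² = 791.66
Sxx = Σx² − (Σx)²/n = 55 − 45 = 10
Sxy = Σxy − (Σx)(Σy)/n = 207.6 − 177.6 = 30
Syy = Σy² − (Σy)²/n = 791.66 − 700.928 = 90.732
R² = Sxy²/(Sxx·Syy) = (30)²/(10·90.732) = 0.991932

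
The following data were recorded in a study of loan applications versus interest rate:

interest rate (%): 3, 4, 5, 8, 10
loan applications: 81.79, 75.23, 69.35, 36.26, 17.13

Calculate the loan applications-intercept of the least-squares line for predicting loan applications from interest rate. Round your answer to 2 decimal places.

n = 5, Σx = 30, Σy = 279.76, Σxy = 1354.42, Σx² = 214
Sxx = Σx² − (Σx)²/n = 214 − 180 = 34
Sxy = Σxy − (Σx)(Σy)/n = 1354.42 − 1678.56 = -324.14
b = Sxy/Sxx = -324.14/34 = -9.533529
a = ȳ − b·x̄ = 55.952 − (-9.533529)·6 = 113.153176

113.15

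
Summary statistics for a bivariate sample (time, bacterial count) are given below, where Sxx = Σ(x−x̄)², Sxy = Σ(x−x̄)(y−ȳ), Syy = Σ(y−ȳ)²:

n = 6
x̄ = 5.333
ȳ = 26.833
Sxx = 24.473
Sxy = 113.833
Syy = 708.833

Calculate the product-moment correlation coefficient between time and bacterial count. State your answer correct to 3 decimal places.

r = Sxy/√(Sxx·Syy) = 113.833/√(17347.270009) = 113.833/131.709035 = 0.864276

0.864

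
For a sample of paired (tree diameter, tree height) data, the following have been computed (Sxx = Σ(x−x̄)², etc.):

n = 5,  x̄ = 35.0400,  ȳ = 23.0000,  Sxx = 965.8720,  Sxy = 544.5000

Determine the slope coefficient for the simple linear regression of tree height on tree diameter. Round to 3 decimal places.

0.564

b = Sxy/Sxx = 544.5/965.872 = 0.563739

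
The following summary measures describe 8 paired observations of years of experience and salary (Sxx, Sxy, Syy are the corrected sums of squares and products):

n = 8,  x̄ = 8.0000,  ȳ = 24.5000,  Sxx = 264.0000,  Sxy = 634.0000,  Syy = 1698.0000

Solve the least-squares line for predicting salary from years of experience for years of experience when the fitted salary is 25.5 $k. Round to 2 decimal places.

8.42

b = Sxy/Sxx = 634/264 = 2.401515
a = ȳ − b·x̄ = 24.5 − 2.401515·8 = 5.287879
Set a + b·x = 25.5: x = (25.5 − 5.287879) / 2.401515 = 8.416404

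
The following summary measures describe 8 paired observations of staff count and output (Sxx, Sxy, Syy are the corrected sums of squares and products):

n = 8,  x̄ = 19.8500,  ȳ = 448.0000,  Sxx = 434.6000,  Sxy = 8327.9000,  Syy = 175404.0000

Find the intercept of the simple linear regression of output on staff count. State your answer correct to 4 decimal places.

67.6300

b = Sxy/Sxx = 8327.9/434.6 = 19.162218
a = ȳ − b·x̄ = 448 − 19.162218·19.85 = 67.629970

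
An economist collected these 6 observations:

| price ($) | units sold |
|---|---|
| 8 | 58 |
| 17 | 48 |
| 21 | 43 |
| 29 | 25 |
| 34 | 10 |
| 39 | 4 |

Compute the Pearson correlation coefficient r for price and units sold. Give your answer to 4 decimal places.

n = 6, Σx = 148, Σy = 188, Σxy = 3404, Σx² = 4312, Σy² = 8258
Sxx = Σx² − (Σx)²/n = 4312 − 3650.666667 = 661.333333
Sxy = Σxy − (Σx)(Σy)/n = 3404 − 4637.333333 = -1233.333333
Syy = Σy² − (Σy)²/n = 8258 − 5890.666667 = 2367.333333
r = Sxy/√(Sxx·Syy) = -1233.333333/√(1565596.444444) = -1233.333333/1251.237965 = -0.985690

-0.9857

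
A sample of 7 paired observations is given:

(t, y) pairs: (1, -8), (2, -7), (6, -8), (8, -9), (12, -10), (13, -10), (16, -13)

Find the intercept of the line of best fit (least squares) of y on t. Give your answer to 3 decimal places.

n = 7, Σx = 58, Σy = -65, Σxy = -600, Σx² = 674
Sxx = Σx² − (Σx)²/n = 674 − 480.571429 = 193.428571
Sxy = Σxy − (Σx)(Σy)/n = -600 − (-538.571429) = -61.428571
b = Sxy/Sxx = -61.428571/193.428571 = -0.317578
a = ȳ − b·x̄ = -9.285714 − (-0.317578)·8.285714 = -6.654357

-6.654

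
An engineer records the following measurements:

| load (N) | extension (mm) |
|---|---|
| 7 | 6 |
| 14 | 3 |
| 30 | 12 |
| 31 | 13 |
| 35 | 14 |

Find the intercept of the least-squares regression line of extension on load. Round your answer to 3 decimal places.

n = 5, Σx = 117, Σy = 48, Σxy = 1337, Σx² = 3331
Sxx = Σx² − (Σx)²/n = 3331 − 2737.8 = 593.2
Sxy = Σxy − (Σx)(Σy)/n = 1337 − 1123.2 = 213.8
b = Sxy/Sxx = 213.8/593.2 = 0.360418
a = ȳ − b·x̄ = 9.6 − 0.360418·23.4 = 1.166217

1.166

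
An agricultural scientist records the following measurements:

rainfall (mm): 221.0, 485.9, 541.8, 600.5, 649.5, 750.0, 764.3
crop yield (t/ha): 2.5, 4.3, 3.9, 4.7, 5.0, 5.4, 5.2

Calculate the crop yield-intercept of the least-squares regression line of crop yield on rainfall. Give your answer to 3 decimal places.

1.445

n = 7, Σx = 4013, Σy = 31, Σxy = 18849.1, Σx² = 2507592.04
Sxx = Σx² − (Σx)²/n = 2507592.04 − 2300595.571429 = 206996.468571
Sxy = Σxy − (Σx)(Σy)/n = 18849.1 − 17771.857143 = 1077.242857
b = Sxy/Sxx = 1077.242857/206996.468571 = 0.005204
a = ȳ − b·x̄ = 4.428571 − 0.005204·573.285714 = 1.445101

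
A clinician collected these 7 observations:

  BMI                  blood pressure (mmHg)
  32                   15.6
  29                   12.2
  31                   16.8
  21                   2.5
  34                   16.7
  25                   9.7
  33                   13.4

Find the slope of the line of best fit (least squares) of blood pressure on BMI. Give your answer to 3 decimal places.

n = 7, Σx = 205, Σy = 86.9, Σxy = 2678.8, Σx² = 6137
Sxx = Σx² − (Σx)²/n = 6137 − 6003.571429 = 133.428571
Sxy = Σxy − (Σx)(Σy)/n = 2678.8 − 2544.928571 = 133.871429
b = Sxy/Sxx = 133.871429/133.428571 = 1.003319

1.003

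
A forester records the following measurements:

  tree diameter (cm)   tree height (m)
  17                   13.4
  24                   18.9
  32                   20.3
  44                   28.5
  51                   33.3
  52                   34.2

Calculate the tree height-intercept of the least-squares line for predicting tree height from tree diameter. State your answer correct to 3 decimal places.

3.628

n = 6, Σx = 220, Σy = 148.6, Σxy = 6061.7, Σx² = 9130
Sxx = Σx² − (Σx)²/n = 9130 − 8066.666667 = 1063.333333
Sxy = Σxy − (Σx)(Σy)/n = 6061.7 − 5448.666667 = 613.033333
b = Sxy/Sxx = 613.033333/1063.333333 = 0.576520
a = ȳ − b·x̄ = 24.766667 − 0.576520·36.666667 = 3.627586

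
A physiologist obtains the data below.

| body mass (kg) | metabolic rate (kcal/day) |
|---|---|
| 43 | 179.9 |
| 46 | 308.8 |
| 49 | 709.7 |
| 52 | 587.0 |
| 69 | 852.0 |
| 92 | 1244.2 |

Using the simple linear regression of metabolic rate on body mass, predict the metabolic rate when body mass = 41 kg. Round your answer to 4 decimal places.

n = 6, Σx = 351, Σy = 3881.6, Σxy = 260494.2, Σx² = 22295
Sxx = Σx² − (Σx)²/n = 22295 − 20533.5 = 1761.5
Sxy = Σxy − (Σx)(Σy)/n = 260494.2 − 227073.6 = 33420.6
b = Sxy/Sxx = 33420.6/1761.5 = 18.972807
a = ȳ − b·x̄ = 646.933333 − 18.972807·58.5 = -462.975892
ŷ(41) = a + b·41 = -462.975892 + 18.972807·41 = 314.909206

314.9092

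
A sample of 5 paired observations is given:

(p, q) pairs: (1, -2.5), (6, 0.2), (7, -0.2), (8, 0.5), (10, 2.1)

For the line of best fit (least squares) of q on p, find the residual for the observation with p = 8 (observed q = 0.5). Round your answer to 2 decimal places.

n = 5, Σx = 32, Σy = 0.1, Σxy = 22.3, Σx² = 250
Sxx = Σx² − (Σx)²/n = 250 − 204.8 = 45.2
Sxy = Σxy − (Σx)(Σy)/n = 22.3 − 0.64 = 21.66
b = Sxy/Sxx = 21.66/45.2 = 0.479204
a = ȳ − b·x̄ = 0.02 − 0.479204·6.4 = -3.046903
ŷ(8) = -3.046903 + 0.479204·8 = 0.786726
residual = y − ŷ = 0.5 − 0.786726 = -0.286726

-0.29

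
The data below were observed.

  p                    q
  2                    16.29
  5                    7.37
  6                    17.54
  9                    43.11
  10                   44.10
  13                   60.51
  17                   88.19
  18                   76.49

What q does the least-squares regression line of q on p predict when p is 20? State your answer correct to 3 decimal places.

93.776

n = 8, Σx = 80, Σy = 353.6, Σxy = 4666.34, Σx² = 1028
Sxx = Σx² − (Σx)²/n = 1028 − 800 = 228
Sxy = Σxy − (Σx)(Σy)/n = 4666.34 − 3536 = 1130.34
b = Sxy/Sxx = 1130.34/228 = 4.957632
a = ȳ − b·x̄ = 44.2 − 4.957632·10 = -5.376316
ŷ(20) = a + b·20 = -5.376316 + 4.957632·20 = 93.776316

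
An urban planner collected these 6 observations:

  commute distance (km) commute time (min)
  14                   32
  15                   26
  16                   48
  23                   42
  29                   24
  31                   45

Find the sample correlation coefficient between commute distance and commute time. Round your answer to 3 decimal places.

0.089

n = 6, Σx = 128, Σy = 217, Σxy = 4663, Σx² = 3008, Σy² = 8369
Sxx = Σx² − (Σx)²/n = 3008 − 2730.666667 = 277.333333
Sxy = Σxy − (Σx)(Σy)/n = 4663 − 4629.333333 = 33.666667
Syy = Σy² − (Σy)²/n = 8369 − 7848.166667 = 520.833333
r = Sxy/√(Sxx·Syy) = 33.666667/√(144444.444444) = 33.666667/380.058475 = 0.088583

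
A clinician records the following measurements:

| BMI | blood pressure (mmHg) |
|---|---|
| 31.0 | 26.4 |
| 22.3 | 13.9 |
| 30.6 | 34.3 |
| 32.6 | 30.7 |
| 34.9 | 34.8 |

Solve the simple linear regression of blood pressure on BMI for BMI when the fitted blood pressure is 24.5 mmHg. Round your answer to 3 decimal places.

n = 5, Σx = 151.4, Σy = 140.1, Σxy = 4393.29, Σx² = 4675.42
Sxx = Σx² − (Σx)²/n = 4675.42 − 4584.392 = 91.028
Sxy = Σxy − (Σx)(Σy)/n = 4393.29 − 4242.228 = 151.062
b = Sxy/Sxx = 151.062/91.028 = 1.659511
a = ȳ − b·x̄ = 28.02 − 1.659511·30.28 = -22.230004
Set a + b·x = 24.5: x = (24.5 − (-22.230004)) / 1.659511 = 28.158894

28.159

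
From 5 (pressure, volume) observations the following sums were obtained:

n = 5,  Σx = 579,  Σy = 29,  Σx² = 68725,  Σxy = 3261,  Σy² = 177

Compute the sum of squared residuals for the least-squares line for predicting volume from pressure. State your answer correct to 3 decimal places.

3.166

Sxx = Σx² − (Σx)²/n = 68725 − 67048.2 = 1676.8
Sxy = Σxy − (Σx)(Σy)/n = 3261 − 3358.2 = -97.2
Syy = Σy² − (Σy)²/n = 177 − 168.2 = 8.8
b = Sxy/Sxx = -97.2/1676.8 = -0.057968
SSE = Syy − b·Sxy = 8.8 − (-0.057968)·(-97.2) = 3.165553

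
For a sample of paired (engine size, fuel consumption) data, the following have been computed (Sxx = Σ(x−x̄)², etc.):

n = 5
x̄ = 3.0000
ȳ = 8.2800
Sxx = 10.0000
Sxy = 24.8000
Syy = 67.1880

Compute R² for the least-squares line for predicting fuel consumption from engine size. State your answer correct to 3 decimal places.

0.915

R² = Sxy²/(Sxx·Syy) = (24.8)²/(10·67.188) = 0.915402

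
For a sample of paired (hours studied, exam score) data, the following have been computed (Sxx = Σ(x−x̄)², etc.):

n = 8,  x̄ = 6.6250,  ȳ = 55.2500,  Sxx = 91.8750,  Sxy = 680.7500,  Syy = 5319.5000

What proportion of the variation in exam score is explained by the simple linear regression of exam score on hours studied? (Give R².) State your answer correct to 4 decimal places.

R² = Sxy²/(Sxx·Syy) = (680.75)²/(91.875·5319.5) = 0.948216

0.9482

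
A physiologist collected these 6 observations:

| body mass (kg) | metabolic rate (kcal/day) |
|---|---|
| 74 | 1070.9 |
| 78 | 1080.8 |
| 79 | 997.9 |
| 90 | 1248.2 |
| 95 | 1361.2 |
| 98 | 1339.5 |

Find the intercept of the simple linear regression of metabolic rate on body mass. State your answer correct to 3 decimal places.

-57.349

n = 6, Σx = 514, Σy = 7098.5, Σxy = 615306.1, Σx² = 44530
Sxx = Σx² − (Σx)²/n = 44530 − 44032.666667 = 497.333333
Sxy = Σxy − (Σx)(Σy)/n = 615306.1 − 608104.833333 = 7201.266667
b = Sxy/Sxx = 7201.266667/497.333333 = 14.479759
a = ȳ − b·x̄ = 1183.083333 − 14.479759·85.666667 = -57.349330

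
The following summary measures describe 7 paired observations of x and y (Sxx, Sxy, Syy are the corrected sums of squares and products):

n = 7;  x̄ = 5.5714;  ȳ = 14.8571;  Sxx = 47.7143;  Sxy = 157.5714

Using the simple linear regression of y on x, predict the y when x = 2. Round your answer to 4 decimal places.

3.0629

b = Sxy/Sxx = 157.5714/47.7143 = 3.302394
a = ȳ − b·x̄ = 14.8571 − 3.302394·5.5714 = -3.541856
ŷ(2) = a + b·2 = -3.541856 + 3.302394·2 = 3.062931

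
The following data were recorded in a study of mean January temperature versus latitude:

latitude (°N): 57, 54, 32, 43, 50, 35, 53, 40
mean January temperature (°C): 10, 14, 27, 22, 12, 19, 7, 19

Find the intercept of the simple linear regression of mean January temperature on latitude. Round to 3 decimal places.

n = 8, Σx = 364, Σy = 130, Σxy = 5532, Σx² = 17172
Sxx = Σx² − (Σx)²/n = 17172 − 16562 = 610
Sxy = Σxy − (Σx)(Σy)/n = 5532 − 5915 = -383
b = Sxy/Sxx = -383/610 = -0.627869
a = ȳ − b·x̄ = 16.25 − (-0.627869)·45.5 = 44.818033

44.818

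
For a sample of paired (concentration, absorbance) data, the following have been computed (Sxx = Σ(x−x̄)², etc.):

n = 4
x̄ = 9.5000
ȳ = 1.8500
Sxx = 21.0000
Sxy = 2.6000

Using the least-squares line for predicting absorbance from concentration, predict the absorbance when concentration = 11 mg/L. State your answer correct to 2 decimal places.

b = Sxy/Sxx = 2.6/21 = 0.123810
a = ȳ − b·x̄ = 1.85 − 0.123810·9.5 = 0.673810
ŷ(11) = a + b·11 = 0.673810 + 0.123810·11 = 2.035714

2.04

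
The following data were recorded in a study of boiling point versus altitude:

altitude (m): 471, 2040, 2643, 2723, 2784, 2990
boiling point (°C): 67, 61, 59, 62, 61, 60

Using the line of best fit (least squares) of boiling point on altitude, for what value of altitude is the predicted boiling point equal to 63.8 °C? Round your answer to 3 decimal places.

1478.648

n = 6, Σx = 13651, Σy = 370, Σxy = 829984, Σx² = 35474375
Sxx = Σx² − (Σx)²/n = 35474375 − 31058300.166667 = 4416074.833333
Sxy = Σxy − (Σx)(Σy)/n = 829984 − 841811.666667 = -11827.666667
b = Sxy/Sxx = -11827.666667/4416074.833333 = -0.002678
a = ȳ − b·x̄ = 61.666667 − (-0.002678)·2275.166667 = 67.760294
Set a + b·x = 63.8: x = (63.8 − 67.760294) / (-0.002678) = 1478.647800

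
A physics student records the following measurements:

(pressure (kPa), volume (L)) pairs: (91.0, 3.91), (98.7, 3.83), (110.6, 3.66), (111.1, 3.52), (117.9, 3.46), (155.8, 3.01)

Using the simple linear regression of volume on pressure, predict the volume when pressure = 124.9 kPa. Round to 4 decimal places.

3.4143

n = 6, Σx = 685.1, Σy = 21.39, Σxy = 2406.591, Σx² = 80772.31
Sxx = Σx² − (Σx)²/n = 80772.31 − 78227.001667 = 2545.308333
Sxy = Σxy − (Σx)(Σy)/n = 2406.591 − 2442.3815 = -35.7905
b = Sxy/Sxx = -35.7905/2545.308333 = -0.014061
a = ȳ − b·x̄ = 3.565 − (-0.014061)·114.183333 = 5.170573
ŷ(124.9) = a + b·124.9 = 5.170573 + (-0.014061)·124.9 = 3.414309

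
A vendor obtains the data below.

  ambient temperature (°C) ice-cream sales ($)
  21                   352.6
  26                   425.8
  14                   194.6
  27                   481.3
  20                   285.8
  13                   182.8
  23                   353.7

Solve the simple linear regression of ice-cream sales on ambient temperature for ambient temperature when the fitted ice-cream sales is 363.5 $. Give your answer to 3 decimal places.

n = 7, Σx = 144, Σy = 2276.6, Σxy = 50422.4, Σx² = 3140
Sxx = Σx² − (Σx)²/n = 3140 − 2962.285714 = 177.714286
Sxy = Σxy − (Σx)(Σy)/n = 50422.4 − 46832.914286 = 3589.485714
b = Sxy/Sxx = 3589.485714/177.714286 = 20.198071
a = ȳ − b·x̄ = 325.228571 − 20.198071·20.571429 = -90.274598
Set a + b·x = 363.5: x = (363.5 − (-90.274598)) / 20.198071 = 22.466235

22.466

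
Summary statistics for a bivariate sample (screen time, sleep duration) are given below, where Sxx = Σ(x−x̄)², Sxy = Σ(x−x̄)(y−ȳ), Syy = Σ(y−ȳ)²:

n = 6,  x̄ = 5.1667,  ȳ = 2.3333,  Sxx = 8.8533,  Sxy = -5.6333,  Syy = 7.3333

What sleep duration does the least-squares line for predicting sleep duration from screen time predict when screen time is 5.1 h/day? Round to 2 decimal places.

2.38

b = Sxy/Sxx = -5.6333/8.8533 = -0.636294
a = ȳ − b·x̄ = 2.3333 − (-0.636294)·5.1667 = 5.620839
ŷ(5.1) = a + b·5.1 = 5.620839 + (-0.636294)·5.1 = 2.375741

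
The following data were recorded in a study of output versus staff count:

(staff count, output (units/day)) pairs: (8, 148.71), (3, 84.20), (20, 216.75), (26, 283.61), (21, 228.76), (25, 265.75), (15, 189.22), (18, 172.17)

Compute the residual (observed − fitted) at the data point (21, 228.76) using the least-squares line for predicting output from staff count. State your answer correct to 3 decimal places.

-1.040

n = 8, Σx = 136, Σy = 1589.17, Σxy = 30536.21, Σx² = 2764
Sxx = Σx² − (Σx)²/n = 2764 − 2312 = 452
Sxy = Σxy − (Σx)(Σy)/n = 30536.21 − 27015.89 = 3520.32
b = Sxy/Sxx = 3520.32/452 = 7.788319
a = ȳ − b·x̄ = 198.64625 − 7.788319·17 = 66.244834
ŷ(21) = 66.244834 + 7.788319·21 = 229.799524
residual = y − ŷ = 228.76 − 229.799524 = -1.039524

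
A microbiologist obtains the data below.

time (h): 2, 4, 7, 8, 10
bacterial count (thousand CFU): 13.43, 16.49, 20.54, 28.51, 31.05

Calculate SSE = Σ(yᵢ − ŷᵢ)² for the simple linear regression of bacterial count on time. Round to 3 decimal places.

17.978

n = 5, Σx = 31, Σy = 110.02, Σxy = 775.18, Σx² = 233, Σy² = 2651.0992
Sxx = Σx² − (Σx)²/n = 233 − 192.2 = 40.8
Sxy = Σxy − (Σx)(Σy)/n = 775.18 − 682.124 = 93.056
Syy = Σy² − (Σy)²/n = 2651.0992 − 2420.88008 = 230.21912
b = Sxy/Sxx = 93.056/40.8 = 2.280784
SSE = Syy − b·Sxy = 230.21912 − 2.280784·93.056 = 17.978455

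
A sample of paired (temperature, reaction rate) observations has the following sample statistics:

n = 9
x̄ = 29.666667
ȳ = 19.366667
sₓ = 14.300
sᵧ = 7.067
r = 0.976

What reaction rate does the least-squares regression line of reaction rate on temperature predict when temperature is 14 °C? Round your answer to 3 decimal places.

b = r · sᵧ/sₓ = 0.976 · 7.067/14.3 = 0.482335
a = ȳ − b·x̄ = 19.366667 − 0.482335·29.666667 = 5.057392
ŷ(14) = a + b·14 = 5.057392 + 0.482335·14 = 11.810084

11.810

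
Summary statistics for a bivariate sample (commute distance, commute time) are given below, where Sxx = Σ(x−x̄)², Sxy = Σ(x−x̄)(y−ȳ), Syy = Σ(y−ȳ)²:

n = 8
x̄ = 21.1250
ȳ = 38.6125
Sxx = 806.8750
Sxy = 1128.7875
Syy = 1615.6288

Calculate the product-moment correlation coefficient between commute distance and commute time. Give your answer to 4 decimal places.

0.9886

r = Sxy/√(Sxx·Syy) = 1128.7875/√(1303610.488) = 1128.7875/1141.757631 = 0.988640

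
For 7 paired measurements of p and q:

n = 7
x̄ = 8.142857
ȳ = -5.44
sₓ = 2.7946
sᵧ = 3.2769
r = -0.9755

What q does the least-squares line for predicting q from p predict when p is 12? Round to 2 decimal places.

-9.85

b = r · sᵧ/sₓ = -0.9755 · 3.2769/2.7946 = -1.143855
a = ȳ − b·x̄ = -5.44 − (-1.143855)·8.142857 = 3.874244
ŷ(12) = a + b·12 = 3.874244 + (-1.143855)·12 = -9.852011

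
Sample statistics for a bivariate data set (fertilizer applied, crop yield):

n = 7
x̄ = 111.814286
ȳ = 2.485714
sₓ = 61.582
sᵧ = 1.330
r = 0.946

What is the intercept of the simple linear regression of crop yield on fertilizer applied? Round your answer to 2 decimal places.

b = r · sᵧ/sₓ = 0.946 · 1.33/61.582 = 0.020431
a = ȳ − b·x̄ = 2.485714 − 0.020431·111.814286 = 0.201240

0.20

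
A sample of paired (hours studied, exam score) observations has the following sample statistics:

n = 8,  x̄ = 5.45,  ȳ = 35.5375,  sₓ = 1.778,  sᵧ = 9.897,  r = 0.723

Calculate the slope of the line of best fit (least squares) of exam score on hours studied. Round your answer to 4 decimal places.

b = r · sᵧ/sₓ = 0.723 · 9.897/1.778 = 4.024483

4.0245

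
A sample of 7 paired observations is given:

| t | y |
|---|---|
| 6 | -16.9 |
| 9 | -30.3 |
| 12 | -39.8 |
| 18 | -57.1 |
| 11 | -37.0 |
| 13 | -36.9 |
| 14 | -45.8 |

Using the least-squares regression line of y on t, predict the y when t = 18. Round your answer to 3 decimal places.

-57.452

n = 7, Σx = 83, Σy = -263.8, Σxy = -3407.4, Σx² = 1071
Sxx = Σx² − (Σx)²/n = 1071 − 984.142857 = 86.857143
Sxy = Σxy − (Σx)(Σy)/n = -3407.4 − (-3127.914286) = -279.485714
b = Sxy/Sxx = -279.485714/86.857143 = -3.217763
a = ȳ − b·x̄ = -37.685714 − (-3.217763)·11.857143 = 0.467763
ŷ(18) = a + b·18 = 0.467763 + (-3.217763)·18 = -57.451974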